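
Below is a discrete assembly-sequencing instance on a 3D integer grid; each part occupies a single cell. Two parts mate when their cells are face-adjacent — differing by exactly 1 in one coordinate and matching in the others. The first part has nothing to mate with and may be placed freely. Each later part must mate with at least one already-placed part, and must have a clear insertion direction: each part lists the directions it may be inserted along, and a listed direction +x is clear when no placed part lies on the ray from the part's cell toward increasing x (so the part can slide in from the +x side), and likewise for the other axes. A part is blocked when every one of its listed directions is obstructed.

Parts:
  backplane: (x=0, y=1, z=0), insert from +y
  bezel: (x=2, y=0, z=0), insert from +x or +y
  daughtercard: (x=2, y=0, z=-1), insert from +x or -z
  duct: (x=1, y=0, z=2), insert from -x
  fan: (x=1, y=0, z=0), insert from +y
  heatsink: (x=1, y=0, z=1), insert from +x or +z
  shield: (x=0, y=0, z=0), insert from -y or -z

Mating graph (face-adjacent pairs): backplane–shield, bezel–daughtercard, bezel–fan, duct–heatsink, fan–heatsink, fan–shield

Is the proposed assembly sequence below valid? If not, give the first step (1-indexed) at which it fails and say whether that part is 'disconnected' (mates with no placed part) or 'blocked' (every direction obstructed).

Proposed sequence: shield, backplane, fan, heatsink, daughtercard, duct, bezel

Invalid at step 5 (disconnected)

1. shield@(0, 0, 0) [-y clear] — {shield}
2. backplane@(0, 1, 0) [+y clear] — {backplane, shield}
3. fan@(1, 0, 0) [+y clear] — {backplane, fan, shield}
4. heatsink@(1, 0, 1) [+x clear] — {backplane, fan, heatsink, shield}
5. daughtercard@(2, 0, -1) — no placed neighbour ⇒ disconnected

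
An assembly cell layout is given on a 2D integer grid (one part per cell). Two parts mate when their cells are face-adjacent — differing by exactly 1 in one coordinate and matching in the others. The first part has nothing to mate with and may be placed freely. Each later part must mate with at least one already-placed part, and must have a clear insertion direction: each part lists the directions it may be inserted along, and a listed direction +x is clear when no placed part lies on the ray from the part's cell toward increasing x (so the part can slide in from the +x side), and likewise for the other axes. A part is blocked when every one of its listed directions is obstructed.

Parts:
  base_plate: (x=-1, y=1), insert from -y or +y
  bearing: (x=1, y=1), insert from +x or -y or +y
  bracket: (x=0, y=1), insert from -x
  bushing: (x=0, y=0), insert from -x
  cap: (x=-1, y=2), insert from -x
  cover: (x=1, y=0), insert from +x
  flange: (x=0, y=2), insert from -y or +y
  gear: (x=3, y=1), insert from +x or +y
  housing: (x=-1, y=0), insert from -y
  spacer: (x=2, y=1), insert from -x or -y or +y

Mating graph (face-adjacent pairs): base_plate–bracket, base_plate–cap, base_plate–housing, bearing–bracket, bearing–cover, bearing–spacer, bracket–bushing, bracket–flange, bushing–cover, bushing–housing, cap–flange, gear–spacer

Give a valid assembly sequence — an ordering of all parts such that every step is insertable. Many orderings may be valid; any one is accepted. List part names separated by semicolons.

1. spacer@(2, 1) [-x clear] — {spacer}
2. bearing@(1, 1) [-y clear] — {bearing, spacer}
3. cover@(1, 0) [+x clear] — {bearing, cover, spacer}
4. bracket@(0, 1) [-x clear] — {bearing, bracket, cover, spacer}
5. bushing@(0, 0) [-x clear] — {bearing, bracket, bushing, cover, spacer}
6. housing@(-1, 0) [-y clear] — {bearing, bracket, bushing, cover, housing, spacer}
7. base_plate@(-1, 1) [+y clear] — {base_plate, bearing, bracket, bushing, cover, housing, spacer}
8. gear@(3, 1) [+x clear] — {base_plate, bearing, bracket, bushing, cover, gear, housing, spacer}
9. flange@(0, 2) [+y clear] — {base_plate, bearing, bracket, bushing, cover, flange, gear, housing, spacer}
10. cap@(-1, 2) [-x clear] — {base_plate, bearing, bracket, bushing, cap, cover, flange, gear, housing, spacer}

spacer; bearing; cover; bracket; bushing; housing; base_plate; gear; flange; cap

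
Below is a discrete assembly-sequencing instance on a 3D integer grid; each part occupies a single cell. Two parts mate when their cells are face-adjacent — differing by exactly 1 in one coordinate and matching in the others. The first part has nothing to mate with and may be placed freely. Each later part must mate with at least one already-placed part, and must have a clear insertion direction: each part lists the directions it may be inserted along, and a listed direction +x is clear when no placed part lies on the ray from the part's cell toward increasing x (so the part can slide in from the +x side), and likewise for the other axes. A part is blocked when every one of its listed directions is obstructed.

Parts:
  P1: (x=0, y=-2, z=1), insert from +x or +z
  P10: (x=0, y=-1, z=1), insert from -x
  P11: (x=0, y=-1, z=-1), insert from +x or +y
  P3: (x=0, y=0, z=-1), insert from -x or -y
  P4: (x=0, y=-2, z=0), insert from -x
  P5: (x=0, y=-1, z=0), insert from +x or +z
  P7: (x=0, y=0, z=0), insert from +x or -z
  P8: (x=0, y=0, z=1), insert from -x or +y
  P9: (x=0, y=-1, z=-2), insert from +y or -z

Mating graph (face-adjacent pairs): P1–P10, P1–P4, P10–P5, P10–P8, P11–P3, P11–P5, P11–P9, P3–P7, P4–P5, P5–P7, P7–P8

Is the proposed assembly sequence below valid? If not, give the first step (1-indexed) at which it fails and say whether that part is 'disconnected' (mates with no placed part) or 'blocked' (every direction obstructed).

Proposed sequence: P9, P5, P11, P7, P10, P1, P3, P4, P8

Invalid at step 2 (disconnected)

1. P9@(0, -1, -2) [+y clear] — {P9}
2. P5@(0, -1, 0) — no placed neighbour ⇒ disconnected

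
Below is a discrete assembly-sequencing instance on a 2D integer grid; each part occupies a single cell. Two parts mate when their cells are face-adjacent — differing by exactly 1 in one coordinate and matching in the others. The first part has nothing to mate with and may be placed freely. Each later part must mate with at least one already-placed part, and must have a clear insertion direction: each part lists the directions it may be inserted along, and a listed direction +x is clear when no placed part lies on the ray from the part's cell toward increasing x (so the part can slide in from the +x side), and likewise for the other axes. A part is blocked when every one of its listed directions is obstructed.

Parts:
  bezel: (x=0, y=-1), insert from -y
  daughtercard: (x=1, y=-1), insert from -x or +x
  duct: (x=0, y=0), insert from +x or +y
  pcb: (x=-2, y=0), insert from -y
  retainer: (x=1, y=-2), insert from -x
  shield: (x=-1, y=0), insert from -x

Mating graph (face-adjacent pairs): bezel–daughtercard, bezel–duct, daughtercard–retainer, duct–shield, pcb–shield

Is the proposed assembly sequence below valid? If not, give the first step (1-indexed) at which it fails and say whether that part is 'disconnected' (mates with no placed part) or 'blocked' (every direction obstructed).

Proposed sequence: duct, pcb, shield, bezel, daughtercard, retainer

1. duct@(0, 0) [+x clear] — {duct}
2. pcb@(-2, 0) — no placed neighbour ⇒ disconnected

Invalid at step 2 (disconnected)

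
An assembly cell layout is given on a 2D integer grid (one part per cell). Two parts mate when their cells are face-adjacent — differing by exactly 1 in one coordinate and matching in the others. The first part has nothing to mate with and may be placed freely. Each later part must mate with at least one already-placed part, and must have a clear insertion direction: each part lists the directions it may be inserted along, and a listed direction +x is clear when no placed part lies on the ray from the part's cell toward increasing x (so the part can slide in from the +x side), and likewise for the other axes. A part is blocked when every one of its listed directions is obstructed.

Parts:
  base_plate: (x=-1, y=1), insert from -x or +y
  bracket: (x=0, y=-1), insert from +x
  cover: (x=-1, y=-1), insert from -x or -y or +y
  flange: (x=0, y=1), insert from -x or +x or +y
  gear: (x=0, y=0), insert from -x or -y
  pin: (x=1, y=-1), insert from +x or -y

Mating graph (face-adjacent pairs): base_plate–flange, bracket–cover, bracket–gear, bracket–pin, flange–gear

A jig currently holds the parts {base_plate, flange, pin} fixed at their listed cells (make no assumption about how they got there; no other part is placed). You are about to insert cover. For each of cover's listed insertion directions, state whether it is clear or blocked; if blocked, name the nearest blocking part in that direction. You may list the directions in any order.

-x: ray from cover(-1, -1) has no placed part ⇒ clear
-y: ray from cover(-1, -1) has no placed part ⇒ clear
+y: nearest on ray is base_plate@(-1, 1) ⇒ blocked

+y: blocked by base_plate; -x: clear; -y: clear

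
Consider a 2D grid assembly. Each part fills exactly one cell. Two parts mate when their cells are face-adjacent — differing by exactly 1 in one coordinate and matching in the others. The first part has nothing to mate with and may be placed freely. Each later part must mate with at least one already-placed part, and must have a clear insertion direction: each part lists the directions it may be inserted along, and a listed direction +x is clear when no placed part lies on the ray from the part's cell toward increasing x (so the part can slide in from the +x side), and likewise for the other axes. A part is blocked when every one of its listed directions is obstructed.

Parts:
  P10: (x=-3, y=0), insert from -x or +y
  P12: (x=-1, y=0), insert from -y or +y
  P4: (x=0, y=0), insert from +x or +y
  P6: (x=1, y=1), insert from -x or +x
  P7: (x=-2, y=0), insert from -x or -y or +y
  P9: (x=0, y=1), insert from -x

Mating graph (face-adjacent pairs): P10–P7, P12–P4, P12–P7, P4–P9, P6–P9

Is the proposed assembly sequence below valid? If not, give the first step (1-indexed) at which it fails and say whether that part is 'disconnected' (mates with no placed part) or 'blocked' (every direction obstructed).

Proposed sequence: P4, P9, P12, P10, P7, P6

Invalid at step 4 (disconnected)

1. P4@(0, 0) [+x clear] — {P4}
2. P9@(0, 1) [-x clear] — {P4, P9}
3. P12@(-1, 0) [-y clear] — {P12, P4, P9}
4. P10@(-3, 0) — no placed neighbour ⇒ disconnected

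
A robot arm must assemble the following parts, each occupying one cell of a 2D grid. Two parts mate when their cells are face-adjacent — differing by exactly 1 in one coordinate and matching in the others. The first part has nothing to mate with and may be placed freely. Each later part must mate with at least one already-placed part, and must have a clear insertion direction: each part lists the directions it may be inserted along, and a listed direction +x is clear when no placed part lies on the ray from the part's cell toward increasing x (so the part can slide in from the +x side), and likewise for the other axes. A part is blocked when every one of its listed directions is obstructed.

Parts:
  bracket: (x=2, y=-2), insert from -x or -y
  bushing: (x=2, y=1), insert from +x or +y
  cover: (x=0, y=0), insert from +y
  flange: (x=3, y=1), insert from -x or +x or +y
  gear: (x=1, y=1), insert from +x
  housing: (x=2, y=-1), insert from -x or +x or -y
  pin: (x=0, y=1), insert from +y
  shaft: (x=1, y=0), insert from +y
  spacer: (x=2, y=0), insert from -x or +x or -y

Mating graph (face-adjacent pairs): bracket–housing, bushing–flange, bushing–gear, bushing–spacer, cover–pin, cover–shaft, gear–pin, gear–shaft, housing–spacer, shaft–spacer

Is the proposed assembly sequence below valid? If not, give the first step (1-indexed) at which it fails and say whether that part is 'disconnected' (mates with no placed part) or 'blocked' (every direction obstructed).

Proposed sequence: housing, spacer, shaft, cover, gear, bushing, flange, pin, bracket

1. housing@(2, -1) [-x clear] — {housing}
2. spacer@(2, 0) [-x clear] — {housing, spacer}
3. shaft@(1, 0) [+y clear] — {housing, shaft, spacer}
4. cover@(0, 0) [+y clear] — {cover, housing, shaft, spacer}
5. gear@(1, 1) [+x clear] — {cover, gear, housing, shaft, spacer}
6. bushing@(2, 1) [+x clear] — {bushing, cover, gear, housing, shaft, spacer}
7. flange@(3, 1) [+x clear] — {bushing, cover, flange, gear, housing, shaft, spacer}
8. pin@(0, 1) [+y clear] — {bushing, cover, flange, gear, housing, pin, shaft, spacer}
9. bracket@(2, -2) [-x clear] — {bracket, bushing, cover, flange, gear, housing, pin, shaft, spacer}

Valid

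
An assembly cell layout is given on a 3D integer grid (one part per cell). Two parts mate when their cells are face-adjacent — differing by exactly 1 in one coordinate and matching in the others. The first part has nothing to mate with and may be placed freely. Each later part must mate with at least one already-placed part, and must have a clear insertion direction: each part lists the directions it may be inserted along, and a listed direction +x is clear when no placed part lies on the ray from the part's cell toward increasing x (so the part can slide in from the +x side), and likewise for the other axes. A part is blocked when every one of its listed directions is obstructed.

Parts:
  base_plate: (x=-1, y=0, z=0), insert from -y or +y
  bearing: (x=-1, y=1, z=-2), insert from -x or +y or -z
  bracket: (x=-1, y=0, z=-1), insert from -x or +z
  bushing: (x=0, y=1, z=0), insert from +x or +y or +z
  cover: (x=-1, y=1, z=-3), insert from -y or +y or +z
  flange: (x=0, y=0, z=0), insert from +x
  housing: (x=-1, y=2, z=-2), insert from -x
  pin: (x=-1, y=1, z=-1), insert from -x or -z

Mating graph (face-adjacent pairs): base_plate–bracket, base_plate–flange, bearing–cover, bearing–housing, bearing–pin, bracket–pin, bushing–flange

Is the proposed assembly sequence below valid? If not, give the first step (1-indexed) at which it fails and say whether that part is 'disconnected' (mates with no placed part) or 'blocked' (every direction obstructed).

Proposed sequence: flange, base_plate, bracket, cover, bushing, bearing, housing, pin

1. flange@(0, 0, 0) [+x clear] — {flange}
2. base_plate@(-1, 0, 0) [-y clear] — {base_plate, flange}
3. bracket@(-1, 0, -1) [-x clear] — {base_plate, bracket, flange}
4. cover@(-1, 1, -3) — no placed neighbour ⇒ disconnected

Invalid at step 4 (disconnected)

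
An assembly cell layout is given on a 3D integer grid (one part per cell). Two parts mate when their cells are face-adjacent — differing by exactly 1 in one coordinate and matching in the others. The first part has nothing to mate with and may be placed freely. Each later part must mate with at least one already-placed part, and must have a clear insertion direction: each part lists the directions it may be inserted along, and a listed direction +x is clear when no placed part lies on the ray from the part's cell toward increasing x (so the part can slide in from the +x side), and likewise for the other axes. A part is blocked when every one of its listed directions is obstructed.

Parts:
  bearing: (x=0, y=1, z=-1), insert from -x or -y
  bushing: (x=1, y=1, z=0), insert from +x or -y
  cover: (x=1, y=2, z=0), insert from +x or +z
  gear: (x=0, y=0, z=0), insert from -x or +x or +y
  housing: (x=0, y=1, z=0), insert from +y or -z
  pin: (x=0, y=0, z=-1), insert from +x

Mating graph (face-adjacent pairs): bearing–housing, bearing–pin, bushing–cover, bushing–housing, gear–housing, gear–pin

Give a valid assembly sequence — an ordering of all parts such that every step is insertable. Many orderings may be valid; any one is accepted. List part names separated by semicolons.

1. pin@(0, 0, -1) [+x clear] — {pin}
2. bearing@(0, 1, -1) [-x clear] — {bearing, pin}
3. housing@(0, 1, 0) [+y clear] — {bearing, housing, pin}
4. bushing@(1, 1, 0) [+x clear] — {bearing, bushing, housing, pin}
5. cover@(1, 2, 0) [+x clear] — {bearing, bushing, cover, housing, pin}
6. gear@(0, 0, 0) [-x clear] — {bearing, bushing, cover, gear, housing, pin}

pin; bearing; housing; bushing; cover; gear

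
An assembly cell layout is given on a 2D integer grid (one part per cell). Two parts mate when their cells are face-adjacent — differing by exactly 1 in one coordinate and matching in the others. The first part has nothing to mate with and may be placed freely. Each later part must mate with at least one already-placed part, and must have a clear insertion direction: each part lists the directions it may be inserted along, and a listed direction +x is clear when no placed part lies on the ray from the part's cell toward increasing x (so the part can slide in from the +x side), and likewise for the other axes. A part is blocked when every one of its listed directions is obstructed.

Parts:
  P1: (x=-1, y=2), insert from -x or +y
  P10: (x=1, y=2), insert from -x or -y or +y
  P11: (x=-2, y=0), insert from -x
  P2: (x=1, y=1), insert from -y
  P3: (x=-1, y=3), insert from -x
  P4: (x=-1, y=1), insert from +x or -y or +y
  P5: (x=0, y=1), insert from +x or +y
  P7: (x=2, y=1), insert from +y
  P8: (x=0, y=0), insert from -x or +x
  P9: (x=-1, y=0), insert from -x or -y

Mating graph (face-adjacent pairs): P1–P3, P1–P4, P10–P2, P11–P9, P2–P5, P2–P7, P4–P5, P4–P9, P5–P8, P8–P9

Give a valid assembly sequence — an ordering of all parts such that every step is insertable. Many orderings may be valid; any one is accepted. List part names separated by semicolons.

1. P4@(-1, 1) [+x clear] — {P4}
2. P9@(-1, 0) [-x clear] — {P4, P9}
3. P5@(0, 1) [+x clear] — {P4, P5, P9}
4. P8@(0, 0) [+x clear] — {P4, P5, P8, P9}
5. P2@(1, 1) [-y clear] — {P2, P4, P5, P8, P9}
6. P7@(2, 1) [+y clear] — {P2, P4, P5, P7, P8, P9}
7. P10@(1, 2) [-x clear] — {P10, P2, P4, P5, P7, P8, P9}
8. P1@(-1, 2) [-x clear] — {P1, P10, P2, P4, P5, P7, P8, P9}
9. P3@(-1, 3) [-x clear] — {P1, P10, P2, P3, P4, P5, P7, P8, P9}
10. P11@(-2, 0) [-x clear] — {P1, P10, P11, P2, P3, P4, P5, P7, P8, P9}

P4; P9; P5; P8; P2; P7; P10; P1; P3; P11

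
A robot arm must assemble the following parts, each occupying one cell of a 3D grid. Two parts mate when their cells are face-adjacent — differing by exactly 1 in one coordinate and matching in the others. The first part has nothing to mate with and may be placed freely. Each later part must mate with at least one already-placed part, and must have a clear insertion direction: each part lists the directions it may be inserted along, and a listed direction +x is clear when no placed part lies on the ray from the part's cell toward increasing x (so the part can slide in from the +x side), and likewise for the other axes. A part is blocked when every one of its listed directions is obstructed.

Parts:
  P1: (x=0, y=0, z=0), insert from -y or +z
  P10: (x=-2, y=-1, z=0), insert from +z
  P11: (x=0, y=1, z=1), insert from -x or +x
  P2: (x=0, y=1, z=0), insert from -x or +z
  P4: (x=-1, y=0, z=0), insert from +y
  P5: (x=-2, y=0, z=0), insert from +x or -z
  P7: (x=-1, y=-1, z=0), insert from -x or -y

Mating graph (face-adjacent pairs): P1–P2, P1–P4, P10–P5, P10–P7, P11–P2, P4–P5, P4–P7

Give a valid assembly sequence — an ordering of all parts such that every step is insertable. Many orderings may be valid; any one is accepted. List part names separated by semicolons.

P5; P10; P4; P1; P2; P11; P7

1. P5@(-2, 0, 0) [+x clear] — {P5}
2. P10@(-2, -1, 0) [+z clear] — {P10, P5}
3. P4@(-1, 0, 0) [+y clear] — {P10, P4, P5}
4. P1@(0, 0, 0) [-y clear] — {P1, P10, P4, P5}
5. P2@(0, 1, 0) [-x clear] — {P1, P10, P2, P4, P5}
6. P11@(0, 1, 1) [-x clear] — {P1, P10, P11, P2, P4, P5}
7. P7@(-1, -1, 0) [-y clear] — {P1, P10, P11, P2, P4, P5, P7}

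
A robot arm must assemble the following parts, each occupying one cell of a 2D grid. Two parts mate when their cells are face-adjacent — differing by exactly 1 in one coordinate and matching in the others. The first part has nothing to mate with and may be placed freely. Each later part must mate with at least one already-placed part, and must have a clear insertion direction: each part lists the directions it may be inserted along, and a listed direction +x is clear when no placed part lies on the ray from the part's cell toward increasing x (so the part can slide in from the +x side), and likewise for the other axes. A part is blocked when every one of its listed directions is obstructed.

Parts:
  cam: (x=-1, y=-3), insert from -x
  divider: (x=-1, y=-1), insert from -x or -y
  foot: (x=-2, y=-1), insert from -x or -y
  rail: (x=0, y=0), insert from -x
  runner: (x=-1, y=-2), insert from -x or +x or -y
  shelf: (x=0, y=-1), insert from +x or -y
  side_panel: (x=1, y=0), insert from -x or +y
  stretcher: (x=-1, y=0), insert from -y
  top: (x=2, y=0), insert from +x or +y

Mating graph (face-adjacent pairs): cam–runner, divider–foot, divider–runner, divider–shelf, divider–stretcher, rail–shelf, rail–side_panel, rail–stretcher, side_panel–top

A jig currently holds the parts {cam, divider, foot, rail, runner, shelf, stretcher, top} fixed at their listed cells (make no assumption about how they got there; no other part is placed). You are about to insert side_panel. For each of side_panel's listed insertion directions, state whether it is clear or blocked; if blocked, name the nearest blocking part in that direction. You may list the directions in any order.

+y: clear; -x: blocked by rail

-x: nearest on ray is rail@(0, 0) ⇒ blocked
+y: ray from side_panel(1, 0) has no placed part ⇒ clear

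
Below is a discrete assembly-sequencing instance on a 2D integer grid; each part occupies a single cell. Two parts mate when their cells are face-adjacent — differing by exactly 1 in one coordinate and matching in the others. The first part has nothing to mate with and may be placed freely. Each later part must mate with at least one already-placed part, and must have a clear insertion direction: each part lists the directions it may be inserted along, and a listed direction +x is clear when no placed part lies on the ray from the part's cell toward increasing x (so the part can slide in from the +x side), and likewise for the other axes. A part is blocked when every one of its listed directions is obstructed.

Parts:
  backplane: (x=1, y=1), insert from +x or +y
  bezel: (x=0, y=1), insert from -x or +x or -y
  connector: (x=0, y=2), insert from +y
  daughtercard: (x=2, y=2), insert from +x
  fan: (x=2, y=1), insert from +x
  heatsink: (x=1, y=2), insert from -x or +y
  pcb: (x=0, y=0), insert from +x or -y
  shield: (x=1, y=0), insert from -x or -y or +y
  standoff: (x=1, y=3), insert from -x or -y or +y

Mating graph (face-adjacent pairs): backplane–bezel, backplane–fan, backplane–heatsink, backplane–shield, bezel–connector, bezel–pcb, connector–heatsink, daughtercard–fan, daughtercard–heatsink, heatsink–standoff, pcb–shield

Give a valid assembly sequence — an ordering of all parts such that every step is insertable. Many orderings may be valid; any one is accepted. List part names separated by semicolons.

1. bezel@(0, 1) [-x clear] — {bezel}
2. backplane@(1, 1) [+x clear] — {backplane, bezel}
3. heatsink@(1, 2) [-x clear] — {backplane, bezel, heatsink}
4. shield@(1, 0) [-x clear] — {backplane, bezel, heatsink, shield}
5. standoff@(1, 3) [-x clear] — {backplane, bezel, heatsink, shield, standoff}
6. pcb@(0, 0) [-y clear] — {backplane, bezel, heatsink, pcb, shield, standoff}
7. connector@(0, 2) [+y clear] — {backplane, bezel, connector, heatsink, pcb, shield, standoff}
8. fan@(2, 1) [+x clear] — {backplane, bezel, connector, fan, heatsink, pcb, shield, standoff}
9. daughtercard@(2, 2) [+x clear] — {backplane, bezel, connector, daughtercard, fan, heatsink, pcb, shield, standoff}

bezel; backplane; heatsink; shield; standoff; pcb; connector; fan; daughtercard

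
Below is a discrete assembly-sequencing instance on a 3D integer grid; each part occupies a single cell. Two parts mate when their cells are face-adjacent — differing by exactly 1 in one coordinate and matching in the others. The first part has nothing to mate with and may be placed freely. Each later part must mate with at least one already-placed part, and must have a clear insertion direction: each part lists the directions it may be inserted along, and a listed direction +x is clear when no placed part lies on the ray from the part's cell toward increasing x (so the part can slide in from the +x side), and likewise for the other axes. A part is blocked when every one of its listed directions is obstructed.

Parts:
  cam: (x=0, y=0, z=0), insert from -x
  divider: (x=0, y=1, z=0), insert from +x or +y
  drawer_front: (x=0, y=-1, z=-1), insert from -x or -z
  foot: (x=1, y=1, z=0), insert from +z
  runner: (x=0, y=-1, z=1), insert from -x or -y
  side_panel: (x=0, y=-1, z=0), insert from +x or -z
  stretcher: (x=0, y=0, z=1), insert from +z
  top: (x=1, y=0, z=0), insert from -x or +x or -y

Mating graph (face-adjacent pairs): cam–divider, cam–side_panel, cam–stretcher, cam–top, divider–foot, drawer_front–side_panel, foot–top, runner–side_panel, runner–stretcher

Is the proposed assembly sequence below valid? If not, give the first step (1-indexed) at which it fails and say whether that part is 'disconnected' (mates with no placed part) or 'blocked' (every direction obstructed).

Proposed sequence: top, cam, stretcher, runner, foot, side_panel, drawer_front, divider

1. top@(1, 0, 0) [-x clear] — {top}
2. cam@(0, 0, 0) [-x clear] — {cam, top}
3. stretcher@(0, 0, 1) [+z clear] — {cam, stretcher, top}
4. runner@(0, -1, 1) [-x clear] — {cam, runner, stretcher, top}
5. foot@(1, 1, 0) [+z clear] — {cam, foot, runner, stretcher, top}
6. side_panel@(0, -1, 0) [+x clear] — {cam, foot, runner, side_panel, stretcher, top}
7. drawer_front@(0, -1, -1) [-x clear] — {cam, drawer_front, foot, runner, side_panel, stretcher, top}
8. divider@(0, 1, 0) [+y clear] — {cam, divider, drawer_front, foot, runner, side_panel, stretcher, top}

Valid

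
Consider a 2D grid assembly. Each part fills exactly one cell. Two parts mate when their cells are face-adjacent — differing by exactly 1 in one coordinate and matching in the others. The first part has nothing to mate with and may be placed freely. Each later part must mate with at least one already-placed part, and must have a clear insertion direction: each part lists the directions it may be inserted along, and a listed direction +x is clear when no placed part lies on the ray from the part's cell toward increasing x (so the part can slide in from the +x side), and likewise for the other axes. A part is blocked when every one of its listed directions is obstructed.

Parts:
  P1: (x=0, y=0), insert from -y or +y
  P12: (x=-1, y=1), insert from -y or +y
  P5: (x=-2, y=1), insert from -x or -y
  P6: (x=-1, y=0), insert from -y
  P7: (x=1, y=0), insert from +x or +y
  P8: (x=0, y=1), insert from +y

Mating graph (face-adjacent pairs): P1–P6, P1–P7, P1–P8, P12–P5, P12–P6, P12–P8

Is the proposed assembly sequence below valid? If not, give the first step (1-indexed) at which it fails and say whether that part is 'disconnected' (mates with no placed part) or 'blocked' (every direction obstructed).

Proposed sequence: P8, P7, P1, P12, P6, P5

Invalid at step 2 (disconnected)

1. P8@(0, 1) [+y clear] — {P8}
2. P7@(1, 0) — no placed neighbour ⇒ disconnected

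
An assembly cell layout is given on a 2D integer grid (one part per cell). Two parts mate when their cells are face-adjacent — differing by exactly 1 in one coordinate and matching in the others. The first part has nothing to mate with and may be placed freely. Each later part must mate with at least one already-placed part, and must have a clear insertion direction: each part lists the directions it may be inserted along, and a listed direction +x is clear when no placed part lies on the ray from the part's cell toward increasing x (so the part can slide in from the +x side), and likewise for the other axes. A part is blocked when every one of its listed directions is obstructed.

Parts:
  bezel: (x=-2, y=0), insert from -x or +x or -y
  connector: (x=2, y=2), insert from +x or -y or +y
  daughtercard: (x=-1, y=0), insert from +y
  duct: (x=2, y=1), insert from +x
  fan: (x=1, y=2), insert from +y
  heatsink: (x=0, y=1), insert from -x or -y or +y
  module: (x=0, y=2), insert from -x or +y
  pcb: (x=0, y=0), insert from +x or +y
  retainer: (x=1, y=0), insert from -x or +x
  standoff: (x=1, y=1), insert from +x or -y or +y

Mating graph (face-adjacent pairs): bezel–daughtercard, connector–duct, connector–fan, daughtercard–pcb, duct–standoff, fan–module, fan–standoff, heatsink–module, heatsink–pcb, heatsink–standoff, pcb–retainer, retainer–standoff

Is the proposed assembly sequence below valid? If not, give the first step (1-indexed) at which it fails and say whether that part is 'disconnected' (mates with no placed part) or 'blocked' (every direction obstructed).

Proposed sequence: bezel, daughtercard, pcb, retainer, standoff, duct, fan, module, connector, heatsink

Valid

1. bezel@(-2, 0) [-x clear] — {bezel}
2. daughtercard@(-1, 0) [+y clear] — {bezel, daughtercard}
3. pcb@(0, 0) [+x clear] — {bezel, daughtercard, pcb}
4. retainer@(1, 0) [+x clear] — {bezel, daughtercard, pcb, retainer}
5. standoff@(1, 1) [+x clear] — {bezel, daughtercard, pcb, retainer, standoff}
6. duct@(2, 1) [+x clear] — {bezel, daughtercard, duct, pcb, retainer, standoff}
7. fan@(1, 2) [+y clear] — {bezel, daughtercard, duct, fan, pcb, retainer, standoff}
8. module@(0, 2) [-x clear] — {bezel, daughtercard, duct, fan, module, pcb, retainer, standoff}
9. connector@(2, 2) [+x clear] — {bezel, connector, daughtercard, duct, fan, module, pcb, retainer, standoff}
10. heatsink@(0, 1) [-x clear] — {bezel, connector, daughtercard, duct, fan, heatsink, module, pcb, retainer, standoff}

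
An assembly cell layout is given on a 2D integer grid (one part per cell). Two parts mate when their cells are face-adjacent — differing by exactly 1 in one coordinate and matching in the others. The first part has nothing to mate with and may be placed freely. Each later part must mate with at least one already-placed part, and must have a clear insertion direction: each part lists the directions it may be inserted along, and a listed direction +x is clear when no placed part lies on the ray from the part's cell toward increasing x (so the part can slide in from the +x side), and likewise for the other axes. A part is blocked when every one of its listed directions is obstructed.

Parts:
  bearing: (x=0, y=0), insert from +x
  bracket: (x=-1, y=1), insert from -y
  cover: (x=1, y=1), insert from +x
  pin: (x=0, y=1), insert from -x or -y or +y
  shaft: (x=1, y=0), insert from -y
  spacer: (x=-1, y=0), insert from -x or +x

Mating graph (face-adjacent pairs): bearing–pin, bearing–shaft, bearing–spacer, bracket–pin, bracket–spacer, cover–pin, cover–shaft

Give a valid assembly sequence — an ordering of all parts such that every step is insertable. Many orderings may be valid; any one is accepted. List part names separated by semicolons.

1. cover@(1, 1) [+x clear] — {cover}
2. pin@(0, 1) [-x clear] — {cover, pin}
3. bearing@(0, 0) [+x clear] — {bearing, cover, pin}
4. bracket@(-1, 1) [-y clear] — {bearing, bracket, cover, pin}
5. spacer@(-1, 0) [-x clear] — {bearing, bracket, cover, pin, spacer}
6. shaft@(1, 0) [-y clear] — {bearing, bracket, cover, pin, shaft, spacer}

cover; pin; bearing; bracket; spacer; shaft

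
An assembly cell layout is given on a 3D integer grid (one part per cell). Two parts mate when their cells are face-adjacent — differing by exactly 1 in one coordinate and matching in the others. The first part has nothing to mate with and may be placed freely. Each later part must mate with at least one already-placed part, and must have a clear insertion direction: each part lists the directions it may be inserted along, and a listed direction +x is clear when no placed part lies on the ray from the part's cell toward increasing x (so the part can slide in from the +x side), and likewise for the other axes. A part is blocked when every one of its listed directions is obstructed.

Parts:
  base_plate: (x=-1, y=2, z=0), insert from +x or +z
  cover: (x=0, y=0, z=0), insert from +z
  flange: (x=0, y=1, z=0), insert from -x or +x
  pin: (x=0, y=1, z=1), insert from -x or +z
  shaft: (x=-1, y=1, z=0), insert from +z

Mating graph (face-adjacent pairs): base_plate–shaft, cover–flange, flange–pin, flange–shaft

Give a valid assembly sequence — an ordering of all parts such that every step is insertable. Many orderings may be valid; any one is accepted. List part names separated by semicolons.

1. shaft@(-1, 1, 0) [+z clear] — {shaft}
2. base_plate@(-1, 2, 0) [+x clear] — {base_plate, shaft}
3. flange@(0, 1, 0) [+x clear] — {base_plate, flange, shaft}
4. pin@(0, 1, 1) [-x clear] — {base_plate, flange, pin, shaft}
5. cover@(0, 0, 0) [+z clear] — {base_plate, cover, flange, pin, shaft}

shaft; base_plate; flange; pin; cover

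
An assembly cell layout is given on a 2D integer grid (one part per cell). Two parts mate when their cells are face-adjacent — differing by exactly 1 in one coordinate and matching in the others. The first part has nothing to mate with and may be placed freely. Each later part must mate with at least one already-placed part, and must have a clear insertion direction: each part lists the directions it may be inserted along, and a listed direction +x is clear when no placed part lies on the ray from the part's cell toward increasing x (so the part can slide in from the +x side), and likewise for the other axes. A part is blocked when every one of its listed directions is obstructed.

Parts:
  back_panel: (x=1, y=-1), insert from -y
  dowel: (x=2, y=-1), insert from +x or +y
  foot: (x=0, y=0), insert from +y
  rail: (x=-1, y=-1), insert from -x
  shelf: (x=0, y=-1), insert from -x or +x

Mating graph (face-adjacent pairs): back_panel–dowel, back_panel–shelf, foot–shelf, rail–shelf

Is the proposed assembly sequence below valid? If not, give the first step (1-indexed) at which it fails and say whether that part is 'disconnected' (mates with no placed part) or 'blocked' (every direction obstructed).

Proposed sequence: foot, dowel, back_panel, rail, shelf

Invalid at step 2 (disconnected)

1. foot@(0, 0) [+y clear] — {foot}
2. dowel@(2, -1) — no placed neighbour ⇒ disconnected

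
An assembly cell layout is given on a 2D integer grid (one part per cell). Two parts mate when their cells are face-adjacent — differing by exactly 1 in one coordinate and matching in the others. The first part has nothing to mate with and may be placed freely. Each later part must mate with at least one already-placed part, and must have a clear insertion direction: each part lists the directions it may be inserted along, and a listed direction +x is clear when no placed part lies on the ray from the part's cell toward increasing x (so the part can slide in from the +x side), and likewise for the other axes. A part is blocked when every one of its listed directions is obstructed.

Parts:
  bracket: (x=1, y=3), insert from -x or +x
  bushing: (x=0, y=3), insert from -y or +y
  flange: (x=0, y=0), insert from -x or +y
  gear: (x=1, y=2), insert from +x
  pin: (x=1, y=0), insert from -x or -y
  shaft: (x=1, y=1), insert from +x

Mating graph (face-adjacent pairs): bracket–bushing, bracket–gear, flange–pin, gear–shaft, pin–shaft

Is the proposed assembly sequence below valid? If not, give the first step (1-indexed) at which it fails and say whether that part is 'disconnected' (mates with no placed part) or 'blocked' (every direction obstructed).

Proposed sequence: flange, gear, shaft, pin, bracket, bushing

1. flange@(0, 0) [-x clear] — {flange}
2. gear@(1, 2) — no placed neighbour ⇒ disconnected

Invalid at step 2 (disconnected)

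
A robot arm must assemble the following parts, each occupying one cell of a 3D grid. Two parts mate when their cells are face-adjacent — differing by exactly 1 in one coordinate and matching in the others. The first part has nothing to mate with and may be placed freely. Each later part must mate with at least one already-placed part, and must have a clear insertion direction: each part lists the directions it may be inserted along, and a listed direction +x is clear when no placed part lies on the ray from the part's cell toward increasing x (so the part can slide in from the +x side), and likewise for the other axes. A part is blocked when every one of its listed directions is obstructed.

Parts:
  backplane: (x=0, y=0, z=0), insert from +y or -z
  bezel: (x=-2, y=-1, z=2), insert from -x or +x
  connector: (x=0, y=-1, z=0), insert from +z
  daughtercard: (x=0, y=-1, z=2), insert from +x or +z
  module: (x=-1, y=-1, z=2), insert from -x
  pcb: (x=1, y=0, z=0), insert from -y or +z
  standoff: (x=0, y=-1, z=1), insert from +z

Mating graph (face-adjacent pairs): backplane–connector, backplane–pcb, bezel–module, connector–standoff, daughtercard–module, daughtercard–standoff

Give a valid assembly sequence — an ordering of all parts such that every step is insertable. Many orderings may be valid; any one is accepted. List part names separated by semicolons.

backplane; connector; pcb; standoff; daughtercard; module; bezel

1. backplane@(0, 0, 0) [+y clear] — {backplane}
2. connector@(0, -1, 0) [+z clear] — {backplane, connector}
3. pcb@(1, 0, 0) [-y clear] — {backplane, connector, pcb}
4. standoff@(0, -1, 1) [+z clear] — {backplane, connector, pcb, standoff}
5. daughtercard@(0, -1, 2) [+x clear] — {backplane, connector, daughtercard, pcb, standoff}
6. module@(-1, -1, 2) [-x clear] — {backplane, connector, daughtercard, module, pcb, standoff}
7. bezel@(-2, -1, 2) [-x clear] — {backplane, bezel, connector, daughtercard, module, pcb, standoff}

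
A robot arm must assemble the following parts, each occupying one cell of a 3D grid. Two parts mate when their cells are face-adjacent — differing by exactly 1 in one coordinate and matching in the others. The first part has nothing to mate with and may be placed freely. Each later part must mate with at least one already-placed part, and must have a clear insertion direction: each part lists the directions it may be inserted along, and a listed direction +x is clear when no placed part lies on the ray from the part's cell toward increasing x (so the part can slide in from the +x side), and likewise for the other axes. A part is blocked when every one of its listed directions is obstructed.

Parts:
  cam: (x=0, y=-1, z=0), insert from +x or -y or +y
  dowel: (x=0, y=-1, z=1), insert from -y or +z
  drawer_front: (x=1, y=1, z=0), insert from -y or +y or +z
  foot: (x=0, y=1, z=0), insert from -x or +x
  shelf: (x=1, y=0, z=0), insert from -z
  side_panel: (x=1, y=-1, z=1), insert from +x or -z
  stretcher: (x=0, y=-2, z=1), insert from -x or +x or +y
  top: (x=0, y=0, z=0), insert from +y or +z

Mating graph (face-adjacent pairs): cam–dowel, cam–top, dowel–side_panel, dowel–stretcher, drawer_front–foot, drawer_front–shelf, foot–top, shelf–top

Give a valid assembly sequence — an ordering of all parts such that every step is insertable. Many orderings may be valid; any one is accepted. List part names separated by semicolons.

1. side_panel@(1, -1, 1) [+x clear] — {side_panel}
2. dowel@(0, -1, 1) [-y clear] — {dowel, side_panel}
3. cam@(0, -1, 0) [+x clear] — {cam, dowel, side_panel}
4. stretcher@(0, -2, 1) [-x clear] — {cam, dowel, side_panel, stretcher}
5. top@(0, 0, 0) [+y clear] — {cam, dowel, side_panel, stretcher, top}
6. shelf@(1, 0, 0) [-z clear] — {cam, dowel, shelf, side_panel, stretcher, top}
7. drawer_front@(1, 1, 0) [+y clear] — {cam, dowel, drawer_front, shelf, side_panel, stretcher, top}
8. foot@(0, 1, 0) [-x clear] — {cam, dowel, drawer_front, foot, shelf, side_panel, stretcher, top}

side_panel; dowel; cam; stretcher; top; shelf; drawer_front; foot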